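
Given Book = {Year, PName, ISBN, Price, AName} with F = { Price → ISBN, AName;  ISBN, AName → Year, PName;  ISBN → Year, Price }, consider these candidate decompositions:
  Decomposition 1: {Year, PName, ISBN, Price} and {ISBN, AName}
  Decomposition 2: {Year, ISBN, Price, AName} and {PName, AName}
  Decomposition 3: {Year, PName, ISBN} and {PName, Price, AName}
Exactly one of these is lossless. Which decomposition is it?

Decomposition 1: common = {ISBN}, closure = {Year, PName, ISBN, Price, AName} → lossless.
Decomposition 2: common = {AName}, closure = {AName} → lossy.
Decomposition 3: common = {PName}, closure = {PName} → lossy.

Decomposition 1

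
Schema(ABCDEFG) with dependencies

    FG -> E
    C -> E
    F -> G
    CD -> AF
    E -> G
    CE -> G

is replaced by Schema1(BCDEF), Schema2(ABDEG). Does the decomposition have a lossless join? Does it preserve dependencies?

Lossless test: (BDE)⁺ = {BDEG}, which is a superkey of neither fragment — lossy.
Dependency preservation: the restricted closure of {CD} across the fragments never reaches {AF}, so CD → AF cannot be enforced without a join — not preserved.

lossy and not dependency-preserving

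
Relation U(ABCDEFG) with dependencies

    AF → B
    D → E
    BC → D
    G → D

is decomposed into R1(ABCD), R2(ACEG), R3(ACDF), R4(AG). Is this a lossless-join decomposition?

Chase test. Columns are ABCDEFG; row i has aⱼ where attribute j ∈ Ri, else bᵢⱼ.
Initial tableau (one row per fragment):
  row 1: a1 a2 a3 a4 b15 b16 b17
  row 2: a1 b22 a3 b24 a5 b26 a7
  row 3: a1 b32 a3 a4 b35 a6 b37
  row 4: a1 b42 b43 b44 b45 b46 a7
Rows 1 and 3 agree on D; apply D→E and equate their E entries.
Rows 2 and 4 agree on G; apply G→D and equate their D entries.
Rows 2 and 4 agree on D; apply D→E and equate their E entries.
No row becomes fully distinguished — the join is lossy.

No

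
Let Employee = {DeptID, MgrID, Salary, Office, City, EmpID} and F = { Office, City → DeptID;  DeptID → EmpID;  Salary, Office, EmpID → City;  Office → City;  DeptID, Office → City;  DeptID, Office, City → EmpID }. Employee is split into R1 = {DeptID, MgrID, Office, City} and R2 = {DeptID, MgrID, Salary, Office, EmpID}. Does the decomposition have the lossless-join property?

Common attributes: R1 ∩ R2 = {DeptID, MgrID, Office}.
Closure of {DeptID, MgrID, Office}: DeptID → EmpID applies, adding EmpID; Office → City applies, adding City. So (DeptID, MgrID, Office)⁺ = {DeptID, MgrID, Office, City, EmpID}.
This closure contains every attribute of R1, so R1 ∩ R2 → R1. The join is lossless.

Yes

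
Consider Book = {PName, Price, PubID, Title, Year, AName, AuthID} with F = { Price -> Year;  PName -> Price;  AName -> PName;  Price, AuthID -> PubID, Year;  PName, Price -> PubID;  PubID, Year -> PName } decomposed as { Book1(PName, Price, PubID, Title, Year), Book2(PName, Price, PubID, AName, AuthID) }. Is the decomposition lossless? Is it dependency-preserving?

lossy but dependency-preserving

Lossless test: (PName, Price, PubID)⁺ = {PName, Price, PubID, Year}, which is a superkey of neither fragment — lossy.
Dependency preservation: Price, AuthID → PubID, Year is not contained in any single fragment, but the restricted closure of its left-hand side across the fragments still reaches the right-hand side; the remaining FDs each lie inside some fragment. All dependencies are preserved.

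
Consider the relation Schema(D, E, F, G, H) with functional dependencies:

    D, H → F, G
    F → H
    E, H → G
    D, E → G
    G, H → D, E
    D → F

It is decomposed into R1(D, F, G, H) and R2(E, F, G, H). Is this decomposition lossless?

Common attributes: R1 ∩ R2 = {F, G, H}.
Closure of {F, G, H}: G, H → D, E applies, adding D, E. So (F, G, H)⁺ = {D, E, F, G, H}.
This closure contains every attribute of R1, so R1 ∩ R2 → R1. The join is lossless.

Yes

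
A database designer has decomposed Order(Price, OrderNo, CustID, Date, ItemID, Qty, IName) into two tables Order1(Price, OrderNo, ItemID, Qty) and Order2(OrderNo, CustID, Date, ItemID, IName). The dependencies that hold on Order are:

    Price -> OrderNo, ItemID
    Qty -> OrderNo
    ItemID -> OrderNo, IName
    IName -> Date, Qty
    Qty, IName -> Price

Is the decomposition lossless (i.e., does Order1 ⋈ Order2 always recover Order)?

Yes

Common attributes: Order1 ∩ Order2 = {OrderNo, ItemID}.
Closure of {OrderNo, ItemID}: ItemID → OrderNo, IName applies, adding IName; IName → Date, Qty applies, adding Date, Qty; Qty, IName → Price applies, adding Price. So (OrderNo, ItemID)⁺ = {Price, OrderNo, Date, ItemID, Qty, IName}.
This closure contains every attribute of Order1, so Order1 ∩ Order2 → Order1. The join is lossless.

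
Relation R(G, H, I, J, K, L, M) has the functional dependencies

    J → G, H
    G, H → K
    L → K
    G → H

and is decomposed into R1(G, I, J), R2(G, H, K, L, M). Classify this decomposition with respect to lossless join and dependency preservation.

lossy but dependency-preserving

Lossless test: (G)⁺ = {G, H, K}, which is a superkey of neither fragment — lossy.
Dependency preservation: J → G, H is not contained in any single fragment, but the restricted closure of its left-hand side across the fragments still reaches the right-hand side; the remaining FDs each lie inside some fragment. All dependencies are preserved.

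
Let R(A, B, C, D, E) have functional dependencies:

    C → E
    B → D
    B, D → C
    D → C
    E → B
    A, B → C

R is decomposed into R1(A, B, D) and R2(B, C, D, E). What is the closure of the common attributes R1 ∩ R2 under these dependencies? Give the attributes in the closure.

R1 ∩ R2 = {B, D}.
B, D → C applies, adding C
C → E applies, adding E
Closure: {B, C, D, E}.

B, C, D, E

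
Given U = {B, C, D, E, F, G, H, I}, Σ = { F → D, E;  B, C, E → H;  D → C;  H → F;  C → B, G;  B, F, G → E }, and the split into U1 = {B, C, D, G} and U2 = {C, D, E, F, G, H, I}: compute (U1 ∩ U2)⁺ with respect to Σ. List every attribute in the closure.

B, C, D, G

U1 ∩ U2 = {C, D, G}.
C → B, G applies, adding B
Closure: {B, C, D, G}.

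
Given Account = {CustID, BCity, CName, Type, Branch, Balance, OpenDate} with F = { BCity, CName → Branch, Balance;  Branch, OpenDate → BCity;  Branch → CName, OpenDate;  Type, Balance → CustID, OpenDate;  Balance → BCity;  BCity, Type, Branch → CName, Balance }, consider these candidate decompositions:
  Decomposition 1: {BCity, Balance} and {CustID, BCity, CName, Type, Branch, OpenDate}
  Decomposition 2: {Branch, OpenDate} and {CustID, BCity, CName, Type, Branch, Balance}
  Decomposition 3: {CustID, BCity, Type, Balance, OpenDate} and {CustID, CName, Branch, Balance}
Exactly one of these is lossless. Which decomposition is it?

Decomposition 2

Decomposition 1: common = {BCity}, closure = {BCity} → lossy.
Decomposition 2: common = {Branch}, closure = {BCity, CName, Branch, Balance, OpenDate} → lossless.
Decomposition 3: common = {CustID, Balance}, closure = {CustID, BCity, Balance} → lossy.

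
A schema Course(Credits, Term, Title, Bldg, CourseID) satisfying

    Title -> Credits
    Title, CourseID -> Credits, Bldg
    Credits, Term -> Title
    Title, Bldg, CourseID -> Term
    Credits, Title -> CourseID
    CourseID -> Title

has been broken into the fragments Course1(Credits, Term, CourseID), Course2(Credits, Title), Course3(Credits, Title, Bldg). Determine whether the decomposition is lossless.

No

Chase test. Columns are Credits, Term, Title, Bldg, CourseID; row i has aⱼ where attribute j ∈ Coursei, else bᵢⱼ.
Initial tableau (one row per fragment):
  row 1: a1 a2 b13 b14 a5
  row 2: a1 b22 a3 b24 b25
  row 3: a1 b32 a3 a4 b35
Rows 2 and 3 agree on Credits, Title; apply Credits, Title→CourseID and equate their CourseID entries.
Rows 2 and 3 agree on Title, CourseID; apply Title, CourseID→Credits, Bldg and equate their Credits, Bldg entries.
Rows 2 and 3 agree on Title, Bldg, CourseID; apply Title, Bldg, CourseID→Term and equate their Term entries.
No row becomes fully distinguished — the join is lossy.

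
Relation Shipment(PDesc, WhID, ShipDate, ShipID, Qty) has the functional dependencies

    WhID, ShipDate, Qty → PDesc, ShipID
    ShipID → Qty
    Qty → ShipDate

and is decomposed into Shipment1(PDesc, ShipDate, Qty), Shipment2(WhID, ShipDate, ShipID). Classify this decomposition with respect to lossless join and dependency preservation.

Lossless test: (ShipDate)⁺ = {ShipDate}, which is a superkey of neither fragment — lossy.
Dependency preservation: the restricted closure of {WhID, ShipDate, Qty} across the fragments never reaches {PDesc, ShipID}, so WhID, ShipDate, Qty → PDesc, ShipID cannot be enforced without a join — not preserved.

lossy and not dependency-preserving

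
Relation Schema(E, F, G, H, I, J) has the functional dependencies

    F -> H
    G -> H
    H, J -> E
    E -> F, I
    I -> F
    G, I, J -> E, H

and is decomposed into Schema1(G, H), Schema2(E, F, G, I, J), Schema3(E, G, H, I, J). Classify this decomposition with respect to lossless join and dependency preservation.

Lossless test (chase): Rows 1 and 2 agree on G; apply G→H and equate their H entries. Rows 2 and 3 agree on E; apply E→F, I and equate their F, I entries. Row 2 is now all distinguished symbols — the join is lossless.
Dependency preservation: the restricted closure of {F} across the fragments never reaches {H}, so F → H cannot be enforced without a join — not preserved.

lossless but not dependency-preserving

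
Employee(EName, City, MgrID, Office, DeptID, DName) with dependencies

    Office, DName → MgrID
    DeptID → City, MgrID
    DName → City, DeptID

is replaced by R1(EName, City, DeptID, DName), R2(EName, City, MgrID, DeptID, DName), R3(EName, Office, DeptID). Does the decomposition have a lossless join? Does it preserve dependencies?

lossy but dependency-preserving

Lossless test (chase): Rows 1 and 2 agree on DeptID; apply DeptID→City, MgrID and equate their City, MgrID entries. Rows 1 and 3 agree on DeptID; apply DeptID→City, MgrID and equate their City, MgrID entries. No row becomes fully distinguished — the join is lossy.
Dependency preservation: Office, DName → MgrID is not contained in any single fragment, but the restricted closure of its left-hand side across the fragments still reaches the right-hand side; the remaining FDs each lie inside some fragment. All dependencies are preserved.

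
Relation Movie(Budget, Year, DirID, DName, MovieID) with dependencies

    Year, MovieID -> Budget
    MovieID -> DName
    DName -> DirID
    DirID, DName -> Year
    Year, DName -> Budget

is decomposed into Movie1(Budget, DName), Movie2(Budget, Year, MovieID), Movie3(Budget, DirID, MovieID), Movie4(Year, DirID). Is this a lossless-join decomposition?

Chase test. Columns are Budget, Year, DirID, DName, MovieID; row i has aⱼ where attribute j ∈ Moviei, else bᵢⱼ.
Initial tableau (one row per fragment):
  row 1: a1 b12 b13 a4 b15
  row 2: a1 a2 b23 b24 a5
  row 3: a1 b32 a3 b34 a5
  row 4: b41 a2 a3 b44 b45
Rows 2 and 3 agree on MovieID; apply MovieID→DName and equate their DName entries.
Rows 2 and 3 agree on DName; apply DName→DirID and equate their DirID entries.
Rows 2 and 3 agree on DirID, DName; apply DirID, DName→Year and equate their Year entries.
No row becomes fully distinguished — the join is lossy.

No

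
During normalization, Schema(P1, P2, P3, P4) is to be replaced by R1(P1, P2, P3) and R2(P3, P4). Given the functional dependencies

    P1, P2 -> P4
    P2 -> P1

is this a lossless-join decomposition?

No

Common attributes: R1 ∩ R2 = {P3}.
No dependency enlarges {P3}, so (P3)⁺ = {P3}.
The closure contains neither all of R1 = {P1, P2, P3} nor all of R2 = {P3, P4}, so the common attributes are not a superkey of either fragment. The join is lossy.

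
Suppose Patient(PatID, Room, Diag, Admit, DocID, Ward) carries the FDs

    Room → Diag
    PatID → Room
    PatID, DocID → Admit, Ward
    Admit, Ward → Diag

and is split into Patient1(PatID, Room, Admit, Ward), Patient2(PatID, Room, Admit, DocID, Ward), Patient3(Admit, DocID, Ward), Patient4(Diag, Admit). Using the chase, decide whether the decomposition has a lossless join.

Chase test. Columns are PatID, Room, Diag, Admit, DocID, Ward; row i has aⱼ where attribute j ∈ Patienti, else bᵢⱼ.
Initial tableau (one row per fragment):
  row 1: a1 a2 b13 a4 b15 a6
  row 2: a1 a2 b23 a4 a5 a6
  row 3: b31 b32 b33 a4 a5 a6
  row 4: b41 b42 a3 a4 b45 b46
Rows 1 and 2 agree on Room; apply Room→Diag and equate their Diag entries.
Rows 1 and 3 agree on Admit, Ward; apply Admit, Ward→Diag and equate their Diag entries.
No row becomes fully distinguished — the join is lossy.

No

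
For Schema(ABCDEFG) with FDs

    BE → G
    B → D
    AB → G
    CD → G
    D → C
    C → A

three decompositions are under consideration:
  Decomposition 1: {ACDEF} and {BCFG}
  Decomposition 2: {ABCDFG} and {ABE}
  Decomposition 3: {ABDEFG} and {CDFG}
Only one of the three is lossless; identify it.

Decomposition 3

Decomposition 1: common = {CF}, closure = {ACF} → lossy.
Decomposition 2: common = {AB}, closure = {ABCDG} → lossy.
Decomposition 3: common = {DFG}, closure = {ACDFG} → lossless.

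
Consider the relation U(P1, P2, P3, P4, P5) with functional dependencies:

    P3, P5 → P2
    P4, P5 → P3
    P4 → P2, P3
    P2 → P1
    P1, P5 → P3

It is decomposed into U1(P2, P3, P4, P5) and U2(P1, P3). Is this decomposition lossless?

Common attributes: U1 ∩ U2 = {P3}.
No dependency enlarges {P3}, so (P3)⁺ = {P3}.
The closure contains neither all of U1 = {P2, P3, P4, P5} nor all of U2 = {P1, P3}, so the common attributes are not a superkey of either fragment. The join is lossy.

No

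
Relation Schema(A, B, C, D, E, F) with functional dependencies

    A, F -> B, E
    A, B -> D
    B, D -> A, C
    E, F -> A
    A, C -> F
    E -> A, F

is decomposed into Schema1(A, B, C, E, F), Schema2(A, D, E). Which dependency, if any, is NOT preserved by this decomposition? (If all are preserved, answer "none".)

Check B, D → A, C: no single fragment contains all of {A, B, C, D}, and the restricted closure of {B, D} across the fragments never reaches {A, C}.
A, F → B, E is preserved.
A, B → D is preserved.
E, F → A is preserved.
A, C → F is preserved.
E → A, F is preserved.

B, D -> A, C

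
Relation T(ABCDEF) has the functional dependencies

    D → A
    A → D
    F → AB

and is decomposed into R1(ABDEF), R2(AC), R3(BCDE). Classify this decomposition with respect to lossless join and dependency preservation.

Lossless test (chase): Rows 1 and 3 agree on D; apply D→A and equate their A entries. Rows 1 and 2 agree on A; apply A→D and equate their D entries. No row becomes fully distinguished — the join is lossy.
Dependency preservation: every FD's attributes lie within a single fragment, so each can be enforced locally — preserved.

lossy but dependency-preserving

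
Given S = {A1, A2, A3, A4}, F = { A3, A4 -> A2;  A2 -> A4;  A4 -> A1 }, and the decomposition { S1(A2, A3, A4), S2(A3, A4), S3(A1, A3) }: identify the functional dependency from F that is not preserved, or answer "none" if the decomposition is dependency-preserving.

Check A4 → A1: no single fragment contains all of {A1, A4}, and the restricted closure of {A4} across the fragments never reaches {A1}.
A3, A4 → A2 is preserved.
A2 → A4 is preserved.

A4 -> A1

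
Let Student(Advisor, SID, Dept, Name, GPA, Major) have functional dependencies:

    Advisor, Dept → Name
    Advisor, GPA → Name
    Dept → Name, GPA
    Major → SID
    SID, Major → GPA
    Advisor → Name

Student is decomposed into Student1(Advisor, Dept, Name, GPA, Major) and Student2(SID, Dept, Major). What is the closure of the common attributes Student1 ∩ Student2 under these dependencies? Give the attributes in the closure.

Student1 ∩ Student2 = {Dept, Major}.
Dept → Name, GPA applies, adding Name, GPA
Major → SID applies, adding SID
Closure: {SID, Dept, Name, GPA, Major}.

SID, Dept, Name, GPA, Major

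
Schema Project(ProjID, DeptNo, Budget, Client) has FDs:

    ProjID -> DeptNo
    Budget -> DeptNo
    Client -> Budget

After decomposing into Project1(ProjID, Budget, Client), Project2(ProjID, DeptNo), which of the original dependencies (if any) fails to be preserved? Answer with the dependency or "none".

Budget -> DeptNo

Check Budget → DeptNo: no single fragment contains all of {DeptNo, Budget}, and the restricted closure of {Budget} across the fragments never reaches {DeptNo}.
ProjID → DeptNo is preserved.
Client → Budget is preserved.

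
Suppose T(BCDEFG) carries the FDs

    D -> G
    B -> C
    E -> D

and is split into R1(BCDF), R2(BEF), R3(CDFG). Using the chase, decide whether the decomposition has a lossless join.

Chase test. Columns are BCDEFG; row i has aⱼ where attribute j ∈ Ri, else bᵢⱼ.
Initial tableau (one row per fragment):
  row 1: a1 a2 a3 b14 a5 b16
  row 2: a1 b22 b23 a4 a5 b26
  row 3: b31 a2 a3 b34 a5 a6
Rows 1 and 3 agree on D; apply D→G and equate their G entries.
Rows 1 and 2 agree on B; apply B→C and equate their C entries.
No row becomes fully distinguished — the join is lossy.

No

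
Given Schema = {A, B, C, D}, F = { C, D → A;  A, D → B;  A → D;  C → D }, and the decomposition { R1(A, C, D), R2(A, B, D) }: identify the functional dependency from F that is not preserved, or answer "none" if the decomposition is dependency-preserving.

C, D → A lies within R1.
A, D → B lies within R2.
A → D lies within R1.
C → D lies within R1.
Every dependency is enforceable on the fragments, so the decomposition is dependency-preserving.

none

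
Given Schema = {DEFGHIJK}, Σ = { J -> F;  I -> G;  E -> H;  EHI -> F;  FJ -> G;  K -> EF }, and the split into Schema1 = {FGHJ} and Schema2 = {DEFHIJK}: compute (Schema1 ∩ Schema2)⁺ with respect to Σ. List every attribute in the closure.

Schema1 ∩ Schema2 = {FHJ}.
FJ → G applies, adding G
Closure: {FGHJ}.

FGHJ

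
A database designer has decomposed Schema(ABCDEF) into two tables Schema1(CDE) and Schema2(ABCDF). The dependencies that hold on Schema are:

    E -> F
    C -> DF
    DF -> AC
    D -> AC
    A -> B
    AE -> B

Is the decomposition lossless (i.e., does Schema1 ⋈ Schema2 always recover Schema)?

Yes

Common attributes: Schema1 ∩ Schema2 = {CD}.
Closure of {CD}: C → DF applies, adding F; DF → AC applies, adding A; A → B applies, adding B. So (CD)⁺ = {ABCDF}.
This closure contains every attribute of Schema2, so Schema1 ∩ Schema2 → Schema2. The join is lossless.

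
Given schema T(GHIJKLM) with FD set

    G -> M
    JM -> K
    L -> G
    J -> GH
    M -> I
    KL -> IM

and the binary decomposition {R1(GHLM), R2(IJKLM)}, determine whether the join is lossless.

No

Common attributes: R1 ∩ R2 = {LM}.
Closure of {LM}: L → G applies, adding G; M → I applies, adding I. So (LM)⁺ = {GILM}.
The closure contains neither all of R1 = {GHLM} nor all of R2 = {IJKLM}, so the common attributes are not a superkey of either fragment. The join is lossy.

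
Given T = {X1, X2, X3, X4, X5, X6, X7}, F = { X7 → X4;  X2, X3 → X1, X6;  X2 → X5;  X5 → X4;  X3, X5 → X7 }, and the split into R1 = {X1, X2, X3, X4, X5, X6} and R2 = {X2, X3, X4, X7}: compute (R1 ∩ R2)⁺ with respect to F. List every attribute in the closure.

X1, X2, X3, X4, X5, X6, X7

R1 ∩ R2 = {X2, X3, X4}.
X2, X3 → X1, X6 applies, adding X1, X6
X2 → X5 applies, adding X5
X3, X5 → X7 applies, adding X7
Closure: {X1, X2, X3, X4, X5, X6, X7}.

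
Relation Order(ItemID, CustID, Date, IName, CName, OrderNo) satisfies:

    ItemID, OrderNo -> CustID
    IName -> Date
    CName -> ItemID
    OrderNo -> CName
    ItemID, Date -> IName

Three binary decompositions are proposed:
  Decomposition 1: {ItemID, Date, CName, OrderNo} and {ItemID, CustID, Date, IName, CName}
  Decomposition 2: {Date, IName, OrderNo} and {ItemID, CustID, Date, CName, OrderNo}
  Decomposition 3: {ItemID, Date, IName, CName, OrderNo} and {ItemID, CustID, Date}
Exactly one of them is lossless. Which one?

Decomposition 1: common = {ItemID, Date, CName}, closure = {ItemID, Date, IName, CName} → lossy.
Decomposition 2: common = {Date, OrderNo}, closure = {ItemID, CustID, Date, IName, CName, OrderNo} → lossless.
Decomposition 3: common = {ItemID, Date}, closure = {ItemID, Date, IName} → lossy.

Decomposition 2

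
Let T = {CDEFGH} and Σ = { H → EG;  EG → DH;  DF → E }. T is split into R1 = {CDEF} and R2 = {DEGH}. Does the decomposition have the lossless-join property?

Common attributes: R1 ∩ R2 = {DE}.
No dependency enlarges {DE}, so (DE)⁺ = {DE}.
The closure contains neither all of R1 = {CDEF} nor all of R2 = {DEGH}, so the common attributes are not a superkey of either fragment. The join is lossy.

No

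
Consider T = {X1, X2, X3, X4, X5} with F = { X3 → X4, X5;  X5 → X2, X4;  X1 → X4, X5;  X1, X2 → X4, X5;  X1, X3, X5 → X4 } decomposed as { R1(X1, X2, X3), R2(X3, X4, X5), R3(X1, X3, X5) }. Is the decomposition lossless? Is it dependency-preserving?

lossless but not dependency-preserving

Lossless test (chase): Rows 1 and 2 agree on X3; apply X3→X4, X5 and equate their X4, X5 entries. Rows 1 and 3 agree on X3; apply X3→X4, X5 and equate their X4, X5 entries. Rows 1 and 2 agree on X5; apply X5→X2, X4 and equate their X2, X4 entries. Rows 1 and 3 agree on X5; apply X5→X2, X4 and equate their X2, X4 entries. Row 1 is now all distinguished symbols — the join is lossless.
Dependency preservation: the restricted closure of {X5} across the fragments never reaches {X2, X4}, so X5 → X2, X4 cannot be enforced without a join — not preserved.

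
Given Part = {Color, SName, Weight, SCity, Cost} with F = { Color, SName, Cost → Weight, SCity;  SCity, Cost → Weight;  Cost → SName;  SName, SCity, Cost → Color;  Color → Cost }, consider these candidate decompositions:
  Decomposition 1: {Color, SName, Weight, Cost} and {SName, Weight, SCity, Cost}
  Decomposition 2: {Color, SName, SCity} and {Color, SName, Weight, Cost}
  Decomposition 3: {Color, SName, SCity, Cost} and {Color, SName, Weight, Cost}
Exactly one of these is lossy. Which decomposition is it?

Decomposition 1

Decomposition 1: common = {SName, Weight, Cost}, closure = {SName, Weight, Cost} → lossy.
Decomposition 2: common = {Color, SName}, closure = {Color, SName, Weight, SCity, Cost} → lossless.
Decomposition 3: common = {Color, SName, Cost}, closure = {Color, SName, Weight, SCity, Cost} → lossless.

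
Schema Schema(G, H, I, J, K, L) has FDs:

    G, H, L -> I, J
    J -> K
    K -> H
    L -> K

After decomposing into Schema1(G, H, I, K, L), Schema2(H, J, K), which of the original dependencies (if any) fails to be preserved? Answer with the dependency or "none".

Check G, H, L → I, J: no single fragment contains all of {G, H, I, J, L}, and the restricted closure of {G, H, L} across the fragments never reaches {I, J}.
J → K is preserved.
K → H is preserved.
L → K is preserved.

G, H, L -> I, J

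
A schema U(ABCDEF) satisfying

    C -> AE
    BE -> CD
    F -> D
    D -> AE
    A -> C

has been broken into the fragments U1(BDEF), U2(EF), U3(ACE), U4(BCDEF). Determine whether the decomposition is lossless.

Chase test. Columns are ABCDEF; row i has aⱼ where attribute j ∈ Ui, else bᵢⱼ.
Initial tableau (one row per fragment):
  row 1: b11 a2 b13 a4 a5 a6
  row 2: b21 b22 b23 b24 a5 a6
  row 3: a1 b32 a3 b34 a5 b36
  row 4: b41 a2 a3 a4 a5 a6
Rows 3 and 4 agree on C; apply C→AE and equate their AE entries.
Rows 1 and 4 agree on BE; apply BE→CD and equate their CD entries.
Rows 1 and 2 agree on F; apply F→D and equate their D entries.
Rows 1 and 2 agree on D; apply D→AE and equate their AE entries.
Rows 1 and 4 agree on D; apply D→AE and equate their AE entries.
Rows 1 and 2 agree on A; apply A→C and equate their C entries.
Row 1 is now all distinguished symbols — the join is lossless.

Yes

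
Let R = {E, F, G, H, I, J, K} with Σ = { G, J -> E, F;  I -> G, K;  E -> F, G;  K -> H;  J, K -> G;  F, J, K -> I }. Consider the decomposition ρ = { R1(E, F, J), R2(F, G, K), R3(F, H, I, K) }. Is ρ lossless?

No

Chase test. Columns are E, F, G, H, I, J, K; row i has aⱼ where attribute j ∈ Ri, else bᵢⱼ.
Initial tableau (one row per fragment):
  row 1: a1 a2 b13 b14 b15 a6 b17
  row 2: b21 a2 a3 b24 b25 b26 a7
  row 3: b31 a2 b33 a4 a5 b36 a7
Rows 2 and 3 agree on K; apply K→H and equate their H entries.
No row becomes fully distinguished — the join is lossy.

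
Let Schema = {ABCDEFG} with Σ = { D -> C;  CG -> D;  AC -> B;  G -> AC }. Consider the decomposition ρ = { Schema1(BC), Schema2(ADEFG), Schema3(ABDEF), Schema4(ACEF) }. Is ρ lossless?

Chase test. Columns are ABCDEFG; row i has aⱼ where attribute j ∈ Schemai, else bᵢⱼ.
Initial tableau (one row per fragment):
  row 1: b11 a2 a3 b14 b15 b16 b17
  row 2: a1 b22 b23 a4 a5 a6 a7
  row 3: a1 a2 b33 a4 a5 a6 b37
  row 4: a1 b42 a3 b44 a5 a6 b47
Rows 2 and 3 agree on D; apply D→C and equate their C entries.
Rows 2 and 3 agree on AC; apply AC→B and equate their B entries.
No row becomes fully distinguished — the join is lossy.

No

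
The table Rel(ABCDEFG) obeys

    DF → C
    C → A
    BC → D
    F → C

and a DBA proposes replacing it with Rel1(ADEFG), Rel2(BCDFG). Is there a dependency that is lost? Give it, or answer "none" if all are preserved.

C → A

Check C → A: no single fragment contains all of {AC}, and the restricted closure of {C} across the fragments never reaches {A}.
DF → C is preserved.
BC → D is preserved.
F → C is preserved.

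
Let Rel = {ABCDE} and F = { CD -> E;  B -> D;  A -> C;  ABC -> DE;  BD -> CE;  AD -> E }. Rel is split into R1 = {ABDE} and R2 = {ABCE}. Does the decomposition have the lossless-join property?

Common attributes: R1 ∩ R2 = {ABE}.
Closure of {ABE}: B → D applies, adding D; A → C applies, adding C. So (ABE)⁺ = {ABCDE}.
This closure contains every attribute of R1, so R1 ∩ R2 → R1. The join is lossless.

Yes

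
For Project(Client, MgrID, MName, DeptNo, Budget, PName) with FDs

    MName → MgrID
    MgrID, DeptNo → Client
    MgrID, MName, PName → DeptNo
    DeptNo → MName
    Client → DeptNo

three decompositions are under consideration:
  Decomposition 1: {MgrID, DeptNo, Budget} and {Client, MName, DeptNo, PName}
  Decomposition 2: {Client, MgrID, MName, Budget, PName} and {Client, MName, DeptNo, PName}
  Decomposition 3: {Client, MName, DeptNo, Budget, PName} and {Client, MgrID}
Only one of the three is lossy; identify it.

Decomposition 1: common = {DeptNo}, closure = {Client, MgrID, MName, DeptNo} → lossy.
Decomposition 2: common = {Client, MName, PName}, closure = {Client, MgrID, MName, DeptNo, PName} → lossless.
Decomposition 3: common = {Client}, closure = {Client, MgrID, MName, DeptNo} → lossless.

Decomposition 1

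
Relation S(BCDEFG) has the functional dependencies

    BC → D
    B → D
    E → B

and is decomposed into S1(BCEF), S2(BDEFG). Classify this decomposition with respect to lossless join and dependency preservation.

lossy but dependency-preserving

Lossless test: (BEF)⁺ = {BDEF}, which is a superkey of neither fragment — lossy.
Dependency preservation: BC → D is not contained in any single fragment, but the restricted closure of its left-hand side across the fragments still reaches the right-hand side; the remaining FDs each lie inside some fragment. All dependencies are preserved.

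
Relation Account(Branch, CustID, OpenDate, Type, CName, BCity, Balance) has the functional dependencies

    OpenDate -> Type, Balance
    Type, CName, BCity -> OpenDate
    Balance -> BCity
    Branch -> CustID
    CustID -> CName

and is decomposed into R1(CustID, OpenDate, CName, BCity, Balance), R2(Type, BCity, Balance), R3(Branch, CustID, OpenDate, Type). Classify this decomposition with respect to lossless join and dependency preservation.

lossless but not dependency-preserving

Lossless test (chase): Rows 1 and 3 agree on OpenDate; apply OpenDate→Type, Balance and equate their Type, Balance entries. Rows 1 and 3 agree on Balance; apply Balance→BCity and equate their BCity entries. Rows 1 and 3 agree on CustID; apply CustID→CName and equate their CName entries. Row 3 is now all distinguished symbols — the join is lossless.
Dependency preservation: the restricted closure of {Type, CName, BCity} across the fragments never reaches {OpenDate}, so Type, CName, BCity → OpenDate cannot be enforced without a join — not preserved.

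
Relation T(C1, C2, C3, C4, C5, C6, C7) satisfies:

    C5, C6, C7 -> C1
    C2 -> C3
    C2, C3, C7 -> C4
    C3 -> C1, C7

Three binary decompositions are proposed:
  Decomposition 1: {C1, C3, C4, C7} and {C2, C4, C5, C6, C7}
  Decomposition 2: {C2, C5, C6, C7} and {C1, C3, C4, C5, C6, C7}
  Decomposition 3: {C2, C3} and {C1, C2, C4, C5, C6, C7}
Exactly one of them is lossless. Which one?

Decomposition 1: common = {C4, C7}, closure = {C4, C7} → lossy.
Decomposition 2: common = {C5, C6, C7}, closure = {C1, C5, C6, C7} → lossy.
Decomposition 3: common = {C2}, closure = {C1, C2, C3, C4, C7} → lossless.

Decomposition 3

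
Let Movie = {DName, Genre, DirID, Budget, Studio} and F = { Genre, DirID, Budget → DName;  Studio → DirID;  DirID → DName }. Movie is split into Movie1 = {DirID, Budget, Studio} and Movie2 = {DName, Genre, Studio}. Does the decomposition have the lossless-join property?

Common attributes: Movie1 ∩ Movie2 = {Studio}.
Closure of {Studio}: Studio → DirID applies, adding DirID; DirID → DName applies, adding DName. So (Studio)⁺ = {DName, DirID, Studio}.
The closure contains neither all of Movie1 = {DirID, Budget, Studio} nor all of Movie2 = {DName, Genre, Studio}, so the common attributes are not a superkey of either fragment. The join is lossy.

No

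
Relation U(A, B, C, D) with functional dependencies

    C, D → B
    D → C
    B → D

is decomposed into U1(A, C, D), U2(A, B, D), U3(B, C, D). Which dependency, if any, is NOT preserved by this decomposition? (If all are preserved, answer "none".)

none

C, D → B lies within U3.
D → C lies within U1.
B → D lies within U2.
Every dependency is enforceable on the fragments, so the decomposition is dependency-preserving.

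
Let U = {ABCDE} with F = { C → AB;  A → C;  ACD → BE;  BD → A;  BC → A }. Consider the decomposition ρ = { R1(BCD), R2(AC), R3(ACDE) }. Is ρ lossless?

Chase test. Columns are ABCDE; row i has aⱼ where attribute j ∈ Ri, else bᵢⱼ.
Initial tableau (one row per fragment):
  row 1: b11 a2 a3 a4 b15
  row 2: a1 b22 a3 b24 b25
  row 3: a1 b32 a3 a4 a5
Rows 1 and 2 agree on C; apply C→AB and equate their AB entries.
Rows 1 and 3 agree on C; apply C→AB and equate their AB entries.
Rows 1 and 3 agree on ACD; apply ACD→BE and equate their BE entries.
Row 1 is now all distinguished symbols — the join is lossless.

Yes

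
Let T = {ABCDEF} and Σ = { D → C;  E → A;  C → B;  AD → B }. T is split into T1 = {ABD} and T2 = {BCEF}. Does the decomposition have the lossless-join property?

No

Common attributes: T1 ∩ T2 = {B}.
No dependency enlarges {B}, so (B)⁺ = {B}.
The closure contains neither all of T1 = {ABD} nor all of T2 = {BCEF}, so the common attributes are not a superkey of either fragment. The join is lossy.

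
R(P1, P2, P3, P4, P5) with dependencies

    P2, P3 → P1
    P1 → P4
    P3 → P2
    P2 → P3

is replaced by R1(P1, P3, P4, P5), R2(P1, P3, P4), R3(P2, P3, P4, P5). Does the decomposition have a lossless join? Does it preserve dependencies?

lossless and dependency-preserving

Lossless test (chase): Rows 1 and 2 agree on P3; apply P3→P2 and equate their P2 entries. Rows 1 and 3 agree on P3; apply P3→P2 and equate their P2 entries. Rows 1 and 3 agree on P2, P3; apply P2, P3→P1 and equate their P1 entries. Row 1 is now all distinguished symbols — the join is lossless.
Dependency preservation: P2, P3 → P1 is not contained in any single fragment, but the restricted closure of its left-hand side across the fragments still reaches the right-hand side; the remaining FDs each lie inside some fragment. All dependencies are preserved.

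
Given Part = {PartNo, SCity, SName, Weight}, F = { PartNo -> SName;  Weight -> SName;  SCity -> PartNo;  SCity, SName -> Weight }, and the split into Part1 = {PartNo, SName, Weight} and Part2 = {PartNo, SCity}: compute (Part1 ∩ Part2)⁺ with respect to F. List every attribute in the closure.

PartNo, SName

Part1 ∩ Part2 = {PartNo}.
PartNo → SName applies, adding SName
Closure: {PartNo, SName}.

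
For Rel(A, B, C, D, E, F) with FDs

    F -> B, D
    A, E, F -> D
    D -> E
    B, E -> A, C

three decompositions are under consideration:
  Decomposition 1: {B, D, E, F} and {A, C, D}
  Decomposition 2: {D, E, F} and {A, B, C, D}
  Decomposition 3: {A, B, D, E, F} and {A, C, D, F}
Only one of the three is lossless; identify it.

Decomposition 1: common = {D}, closure = {D, E} → lossy.
Decomposition 2: common = {D}, closure = {D, E} → lossy.
Decomposition 3: common = {A, D, F}, closure = {A, B, C, D, E, F} → lossless.

Decomposition 3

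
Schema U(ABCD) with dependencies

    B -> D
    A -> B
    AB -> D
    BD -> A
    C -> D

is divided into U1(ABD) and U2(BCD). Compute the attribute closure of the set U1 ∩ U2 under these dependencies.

ABD

U1 ∩ U2 = {BD}.
BD → A applies, adding A
Closure: {ABD}.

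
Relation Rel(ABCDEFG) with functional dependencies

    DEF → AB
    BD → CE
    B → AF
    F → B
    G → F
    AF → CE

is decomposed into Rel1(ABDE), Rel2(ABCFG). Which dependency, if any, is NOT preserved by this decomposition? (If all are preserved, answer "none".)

DEF → AB: restricted closure across fragments reaches AB.
BD → CE: restricted closure across fragments reaches CE.
B → AF lies within Rel2.
F → B lies within Rel2.
G → F lies within Rel2.
AF → CE: restricted closure across fragments reaches CE.
Every dependency is enforceable on the fragments, so the decomposition is dependency-preserving.

none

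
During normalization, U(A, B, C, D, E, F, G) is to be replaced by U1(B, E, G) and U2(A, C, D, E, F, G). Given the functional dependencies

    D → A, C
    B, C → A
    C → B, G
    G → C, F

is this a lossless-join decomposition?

Common attributes: U1 ∩ U2 = {E, G}.
Closure of {E, G}: G → C, F applies, adding C, F; C → B, G applies, adding B; B, C → A applies, adding A. So (E, G)⁺ = {A, B, C, E, F, G}.
This closure contains every attribute of U1, so U1 ∩ U2 → U1. The join is lossless.

Yes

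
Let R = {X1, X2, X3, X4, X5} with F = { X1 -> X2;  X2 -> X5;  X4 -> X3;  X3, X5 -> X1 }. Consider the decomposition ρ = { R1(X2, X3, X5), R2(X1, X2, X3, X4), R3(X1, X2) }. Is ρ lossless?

Chase test. Columns are X1, X2, X3, X4, X5; row i has aⱼ where attribute j ∈ Ri, else bᵢⱼ.
Initial tableau (one row per fragment):
  row 1: b11 a2 a3 b14 a5
  row 2: a1 a2 a3 a4 b25
  row 3: a1 a2 b33 b34 b35
Rows 1 and 2 agree on X2; apply X2→X5 and equate their X5 entries.
Rows 1 and 3 agree on X2; apply X2→X5 and equate their X5 entries.
Rows 1 and 2 agree on X3, X5; apply X3, X5→X1 and equate their X1 entries.
Row 2 is now all distinguished symbols — the join is lossless.

Yes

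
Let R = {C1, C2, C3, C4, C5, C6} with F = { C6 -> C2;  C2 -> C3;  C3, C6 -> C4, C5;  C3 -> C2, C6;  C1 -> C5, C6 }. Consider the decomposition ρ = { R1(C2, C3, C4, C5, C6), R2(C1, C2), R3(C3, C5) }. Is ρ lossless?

Yes

Chase test. Columns are C1, C2, C3, C4, C5, C6; row i has aⱼ where attribute j ∈ Ri, else bᵢⱼ.
Initial tableau (one row per fragment):
  row 1: b11 a2 a3 a4 a5 a6
  row 2: a1 a2 b23 b24 b25 b26
  row 3: b31 b32 a3 b34 a5 b36
Rows 1 and 2 agree on C2; apply C2→C3 and equate their C3 entries.
Rows 1 and 2 agree on C3; apply C3→C2, C6 and equate their C2, C6 entries.
Rows 1 and 3 agree on C3; apply C3→C2, C6 and equate their C2, C6 entries.
Rows 1 and 2 agree on C3, C6; apply C3, C6→C4, C5 and equate their C4, C5 entries.
Rows 1 and 3 agree on C3, C6; apply C3, C6→C4, C5 and equate their C4, C5 entries.
Row 2 is now all distinguished symbols — the join is lossless.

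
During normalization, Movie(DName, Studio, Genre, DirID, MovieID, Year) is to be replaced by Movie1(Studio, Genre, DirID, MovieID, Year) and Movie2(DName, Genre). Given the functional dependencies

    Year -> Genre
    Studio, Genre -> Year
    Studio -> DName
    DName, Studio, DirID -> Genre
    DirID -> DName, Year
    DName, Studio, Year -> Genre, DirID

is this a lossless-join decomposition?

No

Common attributes: Movie1 ∩ Movie2 = {Genre}.
No dependency enlarges {Genre}, so (Genre)⁺ = {Genre}.
The closure contains neither all of Movie1 = {Studio, Genre, DirID, MovieID, Year} nor all of Movie2 = {DName, Genre}, so the common attributes are not a superkey of either fragment. The join is lossy.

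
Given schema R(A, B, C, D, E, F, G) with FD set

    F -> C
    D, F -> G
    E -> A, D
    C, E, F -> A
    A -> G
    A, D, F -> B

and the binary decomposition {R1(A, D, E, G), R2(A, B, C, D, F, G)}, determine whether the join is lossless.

No

Common attributes: R1 ∩ R2 = {A, D, G}.
No dependency enlarges {A, D, G}, so (A, D, G)⁺ = {A, D, G}.
The closure contains neither all of R1 = {A, D, E, G} nor all of R2 = {A, B, C, D, F, G}, so the common attributes are not a superkey of either fragment. The join is lossy.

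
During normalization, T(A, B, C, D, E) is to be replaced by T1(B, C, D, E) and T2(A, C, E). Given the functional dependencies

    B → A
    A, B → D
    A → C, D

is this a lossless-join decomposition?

Common attributes: T1 ∩ T2 = {C, E}.
No dependency enlarges {C, E}, so (C, E)⁺ = {C, E}.
The closure contains neither all of T1 = {B, C, D, E} nor all of T2 = {A, C, E}, so the common attributes are not a superkey of either fragment. The join is lossy.

No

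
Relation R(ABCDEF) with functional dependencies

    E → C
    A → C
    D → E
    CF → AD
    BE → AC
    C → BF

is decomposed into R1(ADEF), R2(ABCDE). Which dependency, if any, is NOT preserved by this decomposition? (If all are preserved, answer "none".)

E → C lies within R2.
A → C lies within R2.
D → E lies within R1.
CF → AD: restricted closure across fragments reaches AD.
BE → AC lies within R2.
C → BF: restricted closure across fragments reaches BF.
Every dependency is enforceable on the fragments, so the decomposition is dependency-preserving.

none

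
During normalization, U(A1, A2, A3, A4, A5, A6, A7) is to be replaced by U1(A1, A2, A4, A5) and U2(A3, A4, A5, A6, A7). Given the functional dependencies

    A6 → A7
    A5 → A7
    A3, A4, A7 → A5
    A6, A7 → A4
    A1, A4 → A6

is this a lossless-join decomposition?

Common attributes: U1 ∩ U2 = {A4, A5}.
Closure of {A4, A5}: A5 → A7 applies, adding A7. So (A4, A5)⁺ = {A4, A5, A7}.
The closure contains neither all of U1 = {A1, A2, A4, A5} nor all of U2 = {A3, A4, A5, A6, A7}, so the common attributes are not a superkey of either fragment. The join is lossy.

No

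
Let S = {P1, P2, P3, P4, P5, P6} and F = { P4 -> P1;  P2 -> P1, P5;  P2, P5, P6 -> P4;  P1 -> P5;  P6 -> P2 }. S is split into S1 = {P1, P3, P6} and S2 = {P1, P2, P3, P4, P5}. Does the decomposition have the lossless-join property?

Common attributes: S1 ∩ S2 = {P1, P3}.
Closure of {P1, P3}: P1 → P5 applies, adding P5. So (P1, P3)⁺ = {P1, P3, P5}.
The closure contains neither all of S1 = {P1, P3, P6} nor all of S2 = {P1, P2, P3, P4, P5}, so the common attributes are not a superkey of either fragment. The join is lossy.

No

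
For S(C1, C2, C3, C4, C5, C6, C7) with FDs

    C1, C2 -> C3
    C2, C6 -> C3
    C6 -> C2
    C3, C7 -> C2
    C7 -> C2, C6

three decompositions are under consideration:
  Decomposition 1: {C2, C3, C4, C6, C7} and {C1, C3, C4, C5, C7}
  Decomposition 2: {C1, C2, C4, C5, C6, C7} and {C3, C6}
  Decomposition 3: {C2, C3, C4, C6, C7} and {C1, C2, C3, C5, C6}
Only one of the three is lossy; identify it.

Decomposition 3

Decomposition 1: common = {C3, C4, C7}, closure = {C2, C3, C4, C6, C7} → lossless.
Decomposition 2: common = {C6}, closure = {C2, C3, C6} → lossless.
Decomposition 3: common = {C2, C3, C6}, closure = {C2, C3, C6} → lossy.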